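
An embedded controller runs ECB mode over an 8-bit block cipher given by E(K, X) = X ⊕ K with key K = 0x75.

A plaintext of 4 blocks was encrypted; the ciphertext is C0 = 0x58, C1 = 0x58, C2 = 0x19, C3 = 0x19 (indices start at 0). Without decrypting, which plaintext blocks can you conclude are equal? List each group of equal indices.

ECB encrypts each block independently with the same key, so equal ciphertext blocks imply equal plaintext blocks.
C0 = C1 = 0x58, so P0 = P1.
C2 = C3 = 0x19, so P2 = P3.

P0 = P1; P2 = P3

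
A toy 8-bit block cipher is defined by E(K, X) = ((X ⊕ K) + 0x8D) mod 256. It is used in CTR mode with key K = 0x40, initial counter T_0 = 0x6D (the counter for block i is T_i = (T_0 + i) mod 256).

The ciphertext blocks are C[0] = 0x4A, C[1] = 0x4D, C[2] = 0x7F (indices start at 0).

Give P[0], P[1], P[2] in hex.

CTR decryption: S_i = E(K, T_i) where T_i is the counter for block i; P_i = C_i ⊕ S_i.
P[0]: T = 0x6D, S = E(K, T) = 0xBA; 0x4A ⊕ 0xBA = 0xF0.
P[1]: T = 0x6E, S = E(K, T) = 0xBB; 0x4D ⊕ 0xBB = 0xF6.
P[2]: T = 0x6F, S = E(K, T) = 0xBC; 0x7F ⊕ 0xBC = 0xC3.

P[0] = 0xF0, P[1] = 0xF6, P[2] = 0xC3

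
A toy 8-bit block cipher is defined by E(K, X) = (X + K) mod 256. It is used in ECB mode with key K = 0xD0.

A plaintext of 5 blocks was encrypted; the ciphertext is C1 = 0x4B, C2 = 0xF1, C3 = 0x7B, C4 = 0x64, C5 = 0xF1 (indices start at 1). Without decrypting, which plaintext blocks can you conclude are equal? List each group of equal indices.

ECB encrypts each block independently with the same key, so equal ciphertext blocks imply equal plaintext blocks.
C2 = C5 = 0xF1, so P2 = P5.

P2 = P5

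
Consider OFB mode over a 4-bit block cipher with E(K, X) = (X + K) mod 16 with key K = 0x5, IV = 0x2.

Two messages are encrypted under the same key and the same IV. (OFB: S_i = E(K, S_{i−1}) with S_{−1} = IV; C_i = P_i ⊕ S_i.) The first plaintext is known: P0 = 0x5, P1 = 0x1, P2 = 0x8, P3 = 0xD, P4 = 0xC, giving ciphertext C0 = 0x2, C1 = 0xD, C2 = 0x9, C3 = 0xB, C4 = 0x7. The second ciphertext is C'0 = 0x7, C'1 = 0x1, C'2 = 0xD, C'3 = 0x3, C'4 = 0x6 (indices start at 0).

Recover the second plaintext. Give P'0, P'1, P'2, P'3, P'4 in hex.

P'0 = 0x0, P'1 = 0xD, P'2 = 0xC, P'3 = 0x5, P'4 = 0xD

In OFB with a reused IV, both messages share the same keystream S_i, so C_i ⊕ C'_i = P_i ⊕ P'_i and thus P'_i = P_i ⊕ C_i ⊕ C'_i.
P'0: 0x5 ⊕ 0x2 ⊕ 0x7 = 0x0.
P'1: 0x1 ⊕ 0xD ⊕ 0x1 = 0xD.
P'2: 0x8 ⊕ 0x9 ⊕ 0xD = 0xC.
P'3: 0xD ⊕ 0xB ⊕ 0x3 = 0x5.
P'4: 0xC ⊕ 0x7 ⊕ 0x6 = 0xD.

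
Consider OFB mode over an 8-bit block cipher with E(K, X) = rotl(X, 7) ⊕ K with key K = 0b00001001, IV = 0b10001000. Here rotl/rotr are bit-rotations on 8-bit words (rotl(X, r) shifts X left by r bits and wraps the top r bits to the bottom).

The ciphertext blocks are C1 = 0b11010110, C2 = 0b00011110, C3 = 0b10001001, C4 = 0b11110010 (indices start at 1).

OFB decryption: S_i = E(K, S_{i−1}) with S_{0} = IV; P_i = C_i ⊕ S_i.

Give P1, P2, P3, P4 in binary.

P1: S = E(K, 0b10001000) = 0b01001101; 0b11010110 ⊕ 0b01001101 = 0b10011011.
P2: S = E(K, 0b01001101) = 0b10101111; 0b00011110 ⊕ 0b10101111 = 0b10110001.
P3: S = E(K, 0b10101111) = 0b11011110; 0b10001001 ⊕ 0b11011110 = 0b01010111.
P4: S = E(K, 0b11011110) = 0b01100110; 0b11110010 ⊕ 0b01100110 = 0b10010100.

P1 = 0b10011011, P2 = 0b10110001, P3 = 0b01010111, P4 = 0b10010100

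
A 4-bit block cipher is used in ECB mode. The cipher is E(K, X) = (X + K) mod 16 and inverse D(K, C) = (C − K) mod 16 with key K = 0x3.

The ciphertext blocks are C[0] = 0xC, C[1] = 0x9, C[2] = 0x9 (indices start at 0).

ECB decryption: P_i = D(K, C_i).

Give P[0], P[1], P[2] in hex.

P[0] = 0x9, P[1] = 0x6, P[2] = 0x6

P[0]: D(K, 0xC) = 0x9.
P[1]: D(K, 0x9) = 0x6.
P[2]: D(K, 0x9) = 0x6.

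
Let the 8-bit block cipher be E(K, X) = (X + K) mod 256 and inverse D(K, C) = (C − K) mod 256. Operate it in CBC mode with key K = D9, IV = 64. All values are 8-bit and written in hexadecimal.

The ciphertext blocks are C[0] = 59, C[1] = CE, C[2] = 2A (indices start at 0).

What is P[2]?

P[2] = 9F

CBC decryption: P_i = D(K, C_i) ⊕ C_{i−1}, with C_{−1} = IV.
P[2]: D(K, 2A) = 51; 51 ⊕ CE = 9F.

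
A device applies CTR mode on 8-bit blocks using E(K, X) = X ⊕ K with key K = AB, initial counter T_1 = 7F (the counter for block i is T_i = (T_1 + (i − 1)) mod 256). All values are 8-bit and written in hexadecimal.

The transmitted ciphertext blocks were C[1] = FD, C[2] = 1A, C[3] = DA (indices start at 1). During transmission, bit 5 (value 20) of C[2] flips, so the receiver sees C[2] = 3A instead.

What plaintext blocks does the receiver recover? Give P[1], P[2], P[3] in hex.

P[1] = 29, P[2] = 11, P[3] = F0

CTR decryption: S_i = E(K, T_i) where T_i is the counter for block i; P_i = C_i ⊕ S_i.
Only C[2] changed, to 3A. In CTR, a change in C_i flips the same bit in P_i only; the keystream is unaffected. Decrypting the received ciphertext:
P[1]: T = 7F, S = E(K, T) = D4; FD ⊕ D4 = 29.
P[2]: T = 80, S = E(K, T) = 2B; 3A ⊕ 2B = 11.
P[3]: T = 81, S = E(K, T) = 2A; DA ⊕ 2A = F0.
Blocks that differ from the original plaintext: P[2].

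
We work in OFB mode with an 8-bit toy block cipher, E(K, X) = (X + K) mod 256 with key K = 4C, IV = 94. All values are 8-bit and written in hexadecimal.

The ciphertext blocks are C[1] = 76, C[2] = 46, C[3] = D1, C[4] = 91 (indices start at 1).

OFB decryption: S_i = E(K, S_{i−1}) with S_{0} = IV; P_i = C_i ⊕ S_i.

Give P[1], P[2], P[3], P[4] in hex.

P[1] = 96, P[2] = 6A, P[3] = A9, P[4] = 55

P[1]: S = E(K, 94) = E0; 76 ⊕ E0 = 96.
P[2]: S = E(K, E0) = 2C; 46 ⊕ 2C = 6A.
P[3]: S = E(K, 2C) = 78; D1 ⊕ 78 = A9.
P[4]: S = E(K, 78) = C4; 91 ⊕ C4 = 55.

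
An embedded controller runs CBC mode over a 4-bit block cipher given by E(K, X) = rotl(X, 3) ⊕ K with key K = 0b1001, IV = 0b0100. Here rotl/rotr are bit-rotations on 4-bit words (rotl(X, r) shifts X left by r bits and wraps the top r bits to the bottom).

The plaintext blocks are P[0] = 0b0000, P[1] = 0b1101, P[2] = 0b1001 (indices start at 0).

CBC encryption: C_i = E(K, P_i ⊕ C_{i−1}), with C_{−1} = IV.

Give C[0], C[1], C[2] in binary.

C[0]: P[0] ⊕ 0b0100 = 0b0100; E(K, 0b0100) = 0b1011.
C[1]: P[1] ⊕ 0b1011 = 0b0110; E(K, 0b0110) = 0b1010.
C[2]: P[2] ⊕ 0b1010 = 0b0011; E(K, 0b0011) = 0b0000.

C[0] = 0b1011, C[1] = 0b1010, C[2] = 0b0000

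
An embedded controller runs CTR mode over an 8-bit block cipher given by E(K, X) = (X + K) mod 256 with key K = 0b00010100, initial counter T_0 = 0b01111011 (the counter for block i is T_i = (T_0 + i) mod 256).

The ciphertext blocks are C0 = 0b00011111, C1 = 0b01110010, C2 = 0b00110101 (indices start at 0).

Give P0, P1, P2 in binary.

P0 = 0b10010000, P1 = 0b11100010, P2 = 0b10100100

CTR decryption: S_i = E(K, T_i) where T_i is the counter for block i; P_i = C_i ⊕ S_i.
P0: T = 0b01111011, S = E(K, T) = 0b10001111; 0b00011111 ⊕ 0b10001111 = 0b10010000.
P1: T = 0b01111100, S = E(K, T) = 0b10010000; 0b01110010 ⊕ 0b10010000 = 0b11100010.
P2: T = 0b01111101, S = E(K, T) = 0b10010001; 0b00110101 ⊕ 0b10010001 = 0b10100100.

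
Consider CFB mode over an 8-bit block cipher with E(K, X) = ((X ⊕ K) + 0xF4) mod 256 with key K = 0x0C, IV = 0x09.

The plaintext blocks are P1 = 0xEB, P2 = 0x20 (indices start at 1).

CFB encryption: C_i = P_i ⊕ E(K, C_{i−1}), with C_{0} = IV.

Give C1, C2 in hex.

C1: E(K, 0x09) = 0xF9; 0xEB ⊕ 0xF9 = 0x12.
C2: E(K, 0x12) = 0x12; 0x20 ⊕ 0x12 = 0x32.

C1 = 0x12, C2 = 0x32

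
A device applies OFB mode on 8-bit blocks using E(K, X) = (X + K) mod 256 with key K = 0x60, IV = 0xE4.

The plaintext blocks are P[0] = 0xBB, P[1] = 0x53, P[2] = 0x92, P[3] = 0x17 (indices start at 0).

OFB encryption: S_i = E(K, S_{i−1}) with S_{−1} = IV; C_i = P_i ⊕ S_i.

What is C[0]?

C[0] = 0xFF

C[0]: S = E(K, 0xE4) = 0x44; 0xBB ⊕ 0x44 = 0xFF.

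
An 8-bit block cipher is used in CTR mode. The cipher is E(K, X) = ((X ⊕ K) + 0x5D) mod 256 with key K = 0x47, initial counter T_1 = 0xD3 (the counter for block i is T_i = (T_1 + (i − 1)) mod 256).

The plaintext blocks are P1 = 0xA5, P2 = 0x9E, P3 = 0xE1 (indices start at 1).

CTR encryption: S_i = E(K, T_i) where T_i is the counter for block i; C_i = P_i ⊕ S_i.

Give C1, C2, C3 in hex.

C1 = 0x54, C2 = 0x6E, C3 = 0x0E

C1: T = 0xD3, S = E(K, T) = 0xF1; 0xA5 ⊕ 0xF1 = 0x54.
C2: T = 0xD4, S = E(K, T) = 0xF0; 0x9E ⊕ 0xF0 = 0x6E.
C3: T = 0xD5, S = E(K, T) = 0xEF; 0xE1 ⊕ 0xEF = 0x0E.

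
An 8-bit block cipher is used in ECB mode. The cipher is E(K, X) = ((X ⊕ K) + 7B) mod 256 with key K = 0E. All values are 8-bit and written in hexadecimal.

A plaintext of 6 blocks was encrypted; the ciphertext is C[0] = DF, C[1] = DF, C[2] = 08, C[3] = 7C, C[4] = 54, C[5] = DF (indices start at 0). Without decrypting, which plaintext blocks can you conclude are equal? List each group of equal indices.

P[0] = P[1] = P[5]

ECB encrypts each block independently with the same key, so equal ciphertext blocks imply equal plaintext blocks.
C[0] = C[1] = C[5] = DF, so P[0] = P[1] = P[5].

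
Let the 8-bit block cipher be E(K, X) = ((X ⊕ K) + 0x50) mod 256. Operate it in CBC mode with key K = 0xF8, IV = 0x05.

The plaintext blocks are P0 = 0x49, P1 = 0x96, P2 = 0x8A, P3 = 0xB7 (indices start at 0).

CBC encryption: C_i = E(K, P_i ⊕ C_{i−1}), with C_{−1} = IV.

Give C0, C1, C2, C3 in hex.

C0: P0 ⊕ 0x05 = 0x4C; E(K, 0x4C) = 0x04.
C1: P1 ⊕ 0x04 = 0x92; E(K, 0x92) = 0xBA.
C2: P2 ⊕ 0xBA = 0x30; E(K, 0x30) = 0x18.
C3: P3 ⊕ 0x18 = 0xAF; E(K, 0xAF) = 0xA7.

C0 = 0x04, C1 = 0xBA, C2 = 0x18, C3 = 0xA7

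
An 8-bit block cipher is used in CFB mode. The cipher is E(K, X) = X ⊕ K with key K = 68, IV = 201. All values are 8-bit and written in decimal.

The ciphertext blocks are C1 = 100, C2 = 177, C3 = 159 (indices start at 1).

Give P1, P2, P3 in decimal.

CFB decryption: P_i = C_i ⊕ E(K, C_{i−1}), with C_{0} = IV.
P1: E(K, 201) = 141; 100 ⊕ 141 = 233.
P2: E(K, 100) = 32; 177 ⊕ 32 = 145.
P3: E(K, 177) = 245; 159 ⊕ 245 = 106.

P1 = 233, P2 = 145, P3 = 106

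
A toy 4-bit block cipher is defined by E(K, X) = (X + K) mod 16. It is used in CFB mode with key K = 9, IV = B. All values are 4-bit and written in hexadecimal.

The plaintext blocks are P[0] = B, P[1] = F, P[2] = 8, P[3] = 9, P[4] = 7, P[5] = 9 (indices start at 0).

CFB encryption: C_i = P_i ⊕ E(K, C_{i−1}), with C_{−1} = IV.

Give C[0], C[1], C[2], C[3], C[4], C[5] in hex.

C[0]: E(K, B) = 4; B ⊕ 4 = F.
C[1]: E(K, F) = 8; F ⊕ 8 = 7.
C[2]: E(K, 7) = 0; 8 ⊕ 0 = 8.
C[3]: E(K, 8) = 1; 9 ⊕ 1 = 8.
C[4]: E(K, 8) = 1; 7 ⊕ 1 = 6.
C[5]: E(K, 6) = F; 9 ⊕ F = 6.

C[0] = F, C[1] = 7, C[2] = 8, C[3] = 8, C[4] = 6, C[5] = 6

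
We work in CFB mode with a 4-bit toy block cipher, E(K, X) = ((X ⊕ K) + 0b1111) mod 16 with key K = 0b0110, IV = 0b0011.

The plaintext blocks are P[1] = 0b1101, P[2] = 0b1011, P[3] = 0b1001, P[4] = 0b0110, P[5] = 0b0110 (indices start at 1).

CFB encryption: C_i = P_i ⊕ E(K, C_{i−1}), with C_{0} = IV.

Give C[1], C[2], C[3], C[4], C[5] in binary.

C[1] = 0b1001, C[2] = 0b0101, C[3] = 0b1011, C[4] = 0b1010, C[5] = 0b1101

C[1]: E(K, 0b0011) = 0b0100; 0b1101 ⊕ 0b0100 = 0b1001.
C[2]: E(K, 0b1001) = 0b1110; 0b1011 ⊕ 0b1110 = 0b0101.
C[3]: E(K, 0b0101) = 0b0010; 0b1001 ⊕ 0b0010 = 0b1011.
C[4]: E(K, 0b1011) = 0b1100; 0b0110 ⊕ 0b1100 = 0b1010.
C[5]: E(K, 0b1010) = 0b1011; 0b0110 ⊕ 0b1011 = 0b1101.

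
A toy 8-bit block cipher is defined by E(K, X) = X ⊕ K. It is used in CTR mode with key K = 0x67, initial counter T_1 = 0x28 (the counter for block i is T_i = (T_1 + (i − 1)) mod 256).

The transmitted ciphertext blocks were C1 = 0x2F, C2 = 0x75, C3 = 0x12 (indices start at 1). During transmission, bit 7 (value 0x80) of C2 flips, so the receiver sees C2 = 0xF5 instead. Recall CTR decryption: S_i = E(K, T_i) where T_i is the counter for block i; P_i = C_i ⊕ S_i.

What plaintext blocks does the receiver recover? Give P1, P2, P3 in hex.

Only C2 changed, to 0xF5. In CTR, a change in C_i flips the same bit in P_i only; the keystream is unaffected. Decrypting the received ciphertext:
P1: T = 0x28, S = E(K, T) = 0x4F; 0x2F ⊕ 0x4F = 0x60.
P2: T = 0x29, S = E(K, T) = 0x4E; 0xF5 ⊕ 0x4E = 0xBB.
P3: T = 0x2A, S = E(K, T) = 0x4D; 0x12 ⊕ 0x4D = 0x5F.
Blocks that differ from the original plaintext: P2.

P1 = 0x60, P2 = 0xBB, P3 = 0x5F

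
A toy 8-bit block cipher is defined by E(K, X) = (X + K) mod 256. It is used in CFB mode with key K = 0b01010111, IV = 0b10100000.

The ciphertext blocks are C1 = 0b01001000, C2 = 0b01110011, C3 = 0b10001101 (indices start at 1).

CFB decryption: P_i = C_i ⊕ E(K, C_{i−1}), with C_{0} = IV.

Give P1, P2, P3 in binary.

P1: E(K, 0b10100000) = 0b11110111; 0b01001000 ⊕ 0b11110111 = 0b10111111.
P2: E(K, 0b01001000) = 0b10011111; 0b01110011 ⊕ 0b10011111 = 0b11101100.
P3: E(K, 0b01110011) = 0b11001010; 0b10001101 ⊕ 0b11001010 = 0b01000111.

P1 = 0b10111111, P2 = 0b11101100, P3 = 0b01000111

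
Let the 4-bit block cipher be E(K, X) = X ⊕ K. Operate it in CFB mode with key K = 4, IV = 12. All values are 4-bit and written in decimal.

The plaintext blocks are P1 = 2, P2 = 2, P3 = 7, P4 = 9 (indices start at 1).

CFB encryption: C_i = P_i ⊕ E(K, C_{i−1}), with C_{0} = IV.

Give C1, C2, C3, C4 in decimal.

C1: E(K, 12) = 8; 2 ⊕ 8 = 10.
C2: E(K, 10) = 14; 2 ⊕ 14 = 12.
C3: E(K, 12) = 8; 7 ⊕ 8 = 15.
C4: E(K, 15) = 11; 9 ⊕ 11 = 2.

C1 = 10, C2 = 12, C3 = 15, C4 = 2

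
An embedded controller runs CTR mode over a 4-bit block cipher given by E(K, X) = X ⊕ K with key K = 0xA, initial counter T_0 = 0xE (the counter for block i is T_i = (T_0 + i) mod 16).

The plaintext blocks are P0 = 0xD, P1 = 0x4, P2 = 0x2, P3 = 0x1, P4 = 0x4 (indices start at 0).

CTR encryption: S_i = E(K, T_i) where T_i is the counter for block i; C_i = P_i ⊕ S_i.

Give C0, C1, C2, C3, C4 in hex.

C0 = 0x9, C1 = 0x1, C2 = 0x8, C3 = 0xA, C4 = 0xC

C0: T = 0xE, S = E(K, T) = 0x4; 0xD ⊕ 0x4 = 0x9.
C1: T = 0xF, S = E(K, T) = 0x5; 0x4 ⊕ 0x5 = 0x1.
C2: T = 0x0, S = E(K, T) = 0xA; 0x2 ⊕ 0xA = 0x8.
C3: T = 0x1, S = E(K, T) = 0xB; 0x1 ⊕ 0xB = 0xA.
C4: T = 0x2, S = E(K, T) = 0x8; 0x4 ⊕ 0x8 = 0xC.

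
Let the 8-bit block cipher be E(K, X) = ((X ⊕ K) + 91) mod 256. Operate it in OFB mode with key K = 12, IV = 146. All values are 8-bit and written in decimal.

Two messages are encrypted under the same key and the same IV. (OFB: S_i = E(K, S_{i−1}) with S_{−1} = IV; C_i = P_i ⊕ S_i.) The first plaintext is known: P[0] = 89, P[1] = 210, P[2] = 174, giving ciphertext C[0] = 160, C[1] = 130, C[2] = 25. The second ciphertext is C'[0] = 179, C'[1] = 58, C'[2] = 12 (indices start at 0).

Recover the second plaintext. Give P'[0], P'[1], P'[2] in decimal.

P'[0] = 74, P'[1] = 106, P'[2] = 187

In OFB with a reused IV, both messages share the same keystream S_i, so C_i ⊕ C'_i = P_i ⊕ P'_i and thus P'_i = P_i ⊕ C_i ⊕ C'_i.
P'[0]: 89 ⊕ 160 ⊕ 179 = 74.
P'[1]: 210 ⊕ 130 ⊕ 58 = 106.
P'[2]: 174 ⊕ 25 ⊕ 12 = 187.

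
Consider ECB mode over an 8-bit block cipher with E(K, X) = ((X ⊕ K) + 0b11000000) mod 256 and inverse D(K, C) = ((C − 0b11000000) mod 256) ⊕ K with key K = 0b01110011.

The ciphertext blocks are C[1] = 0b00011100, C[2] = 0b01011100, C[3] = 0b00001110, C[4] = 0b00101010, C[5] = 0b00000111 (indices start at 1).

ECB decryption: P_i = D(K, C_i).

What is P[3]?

P[3]: D(K, 0b00001110) = 0b00111101.

P[3] = 0b00111101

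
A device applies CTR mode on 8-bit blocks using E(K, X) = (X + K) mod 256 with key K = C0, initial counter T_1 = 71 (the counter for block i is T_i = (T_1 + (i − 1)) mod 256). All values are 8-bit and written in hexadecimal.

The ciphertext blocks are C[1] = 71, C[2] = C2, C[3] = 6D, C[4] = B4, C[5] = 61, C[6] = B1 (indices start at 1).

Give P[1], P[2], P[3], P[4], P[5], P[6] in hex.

P[1] = 40, P[2] = F0, P[3] = 5E, P[4] = 80, P[5] = 54, P[6] = 87

CTR decryption: S_i = E(K, T_i) where T_i is the counter for block i; P_i = C_i ⊕ S_i.
P[1]: T = 71, S = E(K, T) = 31; 71 ⊕ 31 = 40.
P[2]: T = 72, S = E(K, T) = 32; C2 ⊕ 32 = F0.
P[3]: T = 73, S = E(K, T) = 33; 6D ⊕ 33 = 5E.
P[4]: T = 74, S = E(K, T) = 34; B4 ⊕ 34 = 80.
P[5]: T = 75, S = E(K, T) = 35; 61 ⊕ 35 = 54.
P[6]: T = 76, S = E(K, T) = 36; B1 ⊕ 36 = 87.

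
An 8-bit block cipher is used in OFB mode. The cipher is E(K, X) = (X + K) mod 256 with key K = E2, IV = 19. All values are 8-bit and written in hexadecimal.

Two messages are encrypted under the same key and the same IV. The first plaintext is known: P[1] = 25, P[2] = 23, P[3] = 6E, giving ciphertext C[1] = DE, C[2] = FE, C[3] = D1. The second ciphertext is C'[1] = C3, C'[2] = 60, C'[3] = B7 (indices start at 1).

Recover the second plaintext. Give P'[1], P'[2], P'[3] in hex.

P'[1] = 38, P'[2] = BD, P'[3] = 08

In OFB with a reused IV, both messages share the same keystream S_i, so C_i ⊕ C'_i = P_i ⊕ P'_i and thus P'_i = P_i ⊕ C_i ⊕ C'_i.
P'[1]: 25 ⊕ DE ⊕ C3 = 38.
P'[2]: 23 ⊕ FE ⊕ 60 = BD.
P'[3]: 6E ⊕ D1 ⊕ B7 = 08.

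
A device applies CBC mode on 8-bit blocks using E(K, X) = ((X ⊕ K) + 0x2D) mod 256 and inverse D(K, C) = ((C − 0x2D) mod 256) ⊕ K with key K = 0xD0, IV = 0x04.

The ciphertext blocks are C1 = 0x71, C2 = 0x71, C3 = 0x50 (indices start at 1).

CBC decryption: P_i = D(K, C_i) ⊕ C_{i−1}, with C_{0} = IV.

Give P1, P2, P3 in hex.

P1: D(K, 0x71) = 0x94; 0x94 ⊕ 0x04 = 0x90.
P2: D(K, 0x71) = 0x94; 0x94 ⊕ 0x71 = 0xE5.
P3: D(K, 0x50) = 0xF3; 0xF3 ⊕ 0x71 = 0x82.

P1 = 0x90, P2 = 0xE5, P3 = 0x82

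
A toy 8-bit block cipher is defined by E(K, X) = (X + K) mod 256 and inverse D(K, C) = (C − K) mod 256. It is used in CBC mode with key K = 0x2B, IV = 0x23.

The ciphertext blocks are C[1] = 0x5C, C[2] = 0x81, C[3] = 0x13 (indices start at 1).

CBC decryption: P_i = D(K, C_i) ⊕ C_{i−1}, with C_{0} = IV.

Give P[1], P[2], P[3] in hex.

P[1]: D(K, 0x5C) = 0x31; 0x31 ⊕ 0x23 = 0x12.
P[2]: D(K, 0x81) = 0x56; 0x56 ⊕ 0x5C = 0x0A.
P[3]: D(K, 0x13) = 0xE8; 0xE8 ⊕ 0x81 = 0x69.

P[1] = 0x12, P[2] = 0x0A, P[3] = 0x69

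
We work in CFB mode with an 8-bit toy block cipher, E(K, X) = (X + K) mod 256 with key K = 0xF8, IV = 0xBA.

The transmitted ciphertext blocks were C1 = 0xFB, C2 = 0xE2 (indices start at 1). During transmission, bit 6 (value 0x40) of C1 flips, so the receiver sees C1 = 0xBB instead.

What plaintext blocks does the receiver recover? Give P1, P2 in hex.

CFB decryption: P_i = C_i ⊕ E(K, C_{i−1}), with C_{0} = IV.
Only C1 changed, to 0xBB. In CFB, a change in C_i flips the same bit in P_i and garbles P_{i+1}. Decrypting the received ciphertext:
P1: E(K, 0xBA) = 0xB2; 0xBB ⊕ 0xB2 = 0x09.
P2: E(K, 0xBB) = 0xB3; 0xE2 ⊕ 0xB3 = 0x51.
Blocks that differ from the original plaintext: P1, P2.

P1 = 0x09, P2 = 0x51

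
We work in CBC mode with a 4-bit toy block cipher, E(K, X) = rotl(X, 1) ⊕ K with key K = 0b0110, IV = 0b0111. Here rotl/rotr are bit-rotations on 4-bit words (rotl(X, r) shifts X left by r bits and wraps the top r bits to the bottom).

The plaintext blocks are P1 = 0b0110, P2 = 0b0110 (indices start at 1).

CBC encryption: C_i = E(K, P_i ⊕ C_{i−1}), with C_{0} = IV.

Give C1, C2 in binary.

C1 = 0b0100, C2 = 0b0010

C1: P1 ⊕ 0b0111 = 0b0001; E(K, 0b0001) = 0b0100.
C2: P2 ⊕ 0b0100 = 0b0010; E(K, 0b0010) = 0b0010.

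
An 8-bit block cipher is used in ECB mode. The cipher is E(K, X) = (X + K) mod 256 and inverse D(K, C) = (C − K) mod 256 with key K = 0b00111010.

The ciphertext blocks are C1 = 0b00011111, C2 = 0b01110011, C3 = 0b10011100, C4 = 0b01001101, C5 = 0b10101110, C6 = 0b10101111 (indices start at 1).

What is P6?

P6 = 0b01110101

ECB decryption: P_i = D(K, C_i).
P6: D(K, 0b10101111) = 0b01110101.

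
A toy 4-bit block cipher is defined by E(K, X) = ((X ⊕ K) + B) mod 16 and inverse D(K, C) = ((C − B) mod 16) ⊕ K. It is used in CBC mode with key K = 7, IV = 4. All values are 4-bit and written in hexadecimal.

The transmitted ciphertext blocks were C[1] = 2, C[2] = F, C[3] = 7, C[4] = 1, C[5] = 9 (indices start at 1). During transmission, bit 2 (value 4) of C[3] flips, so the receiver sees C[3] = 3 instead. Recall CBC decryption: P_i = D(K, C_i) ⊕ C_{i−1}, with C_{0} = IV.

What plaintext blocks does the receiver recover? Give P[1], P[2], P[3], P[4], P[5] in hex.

P[1] = 4, P[2] = 1, P[3] = 0, P[4] = 2, P[5] = 8

Only C[3] changed, to 3. In CBC, a change in C_i garbles P_i and flips the same bit in P_{i+1}. Decrypting the received ciphertext:
P[1]: D(K, 2) = 0; 0 ⊕ 4 = 4.
P[2]: D(K, F) = 3; 3 ⊕ 2 = 1.
P[3]: D(K, 3) = F; F ⊕ F = 0.
P[4]: D(K, 1) = 1; 1 ⊕ 3 = 2.
P[5]: D(K, 9) = 9; 9 ⊕ 1 = 8.
Blocks that differ from the original plaintext: P[3], P[4].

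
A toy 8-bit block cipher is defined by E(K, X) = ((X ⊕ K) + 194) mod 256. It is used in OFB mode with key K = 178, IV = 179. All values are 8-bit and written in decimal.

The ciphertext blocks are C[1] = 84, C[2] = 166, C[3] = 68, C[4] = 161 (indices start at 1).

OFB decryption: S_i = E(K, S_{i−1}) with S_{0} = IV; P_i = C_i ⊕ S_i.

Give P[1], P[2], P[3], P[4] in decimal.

P[1] = 151, P[2] = 149, P[3] = 7, P[4] = 18

P[1]: S = E(K, 179) = 195; 84 ⊕ 195 = 151.
P[2]: S = E(K, 195) = 51; 166 ⊕ 51 = 149.
P[3]: S = E(K, 51) = 67; 68 ⊕ 67 = 7.
P[4]: S = E(K, 67) = 179; 161 ⊕ 179 = 18.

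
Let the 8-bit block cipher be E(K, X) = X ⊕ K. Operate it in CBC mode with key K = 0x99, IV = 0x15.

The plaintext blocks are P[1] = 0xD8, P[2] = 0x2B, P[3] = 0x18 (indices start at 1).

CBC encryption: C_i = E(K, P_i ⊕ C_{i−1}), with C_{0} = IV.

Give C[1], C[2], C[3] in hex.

C[1]: P[1] ⊕ 0x15 = 0xCD; E(K, 0xCD) = 0x54.
C[2]: P[2] ⊕ 0x54 = 0x7F; E(K, 0x7F) = 0xE6.
C[3]: P[3] ⊕ 0xE6 = 0xFE; E(K, 0xFE) = 0x67.

C[1] = 0x54, C[2] = 0xE6, C[3] = 0x67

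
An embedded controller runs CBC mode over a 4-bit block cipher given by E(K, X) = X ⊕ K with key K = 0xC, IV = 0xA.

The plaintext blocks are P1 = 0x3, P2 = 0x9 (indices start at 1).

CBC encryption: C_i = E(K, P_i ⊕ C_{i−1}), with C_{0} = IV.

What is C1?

C1: P1 ⊕ 0xA = 0x9; E(K, 0x9) = 0x5.

C1 = 0x5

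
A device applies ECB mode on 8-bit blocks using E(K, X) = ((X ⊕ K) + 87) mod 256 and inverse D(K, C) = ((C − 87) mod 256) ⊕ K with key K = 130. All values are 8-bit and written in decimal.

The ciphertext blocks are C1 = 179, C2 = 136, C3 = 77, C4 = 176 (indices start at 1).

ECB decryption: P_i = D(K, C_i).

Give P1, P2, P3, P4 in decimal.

P1 = 222, P2 = 179, P3 = 116, P4 = 219

P1: D(K, 179) = 222.
P2: D(K, 136) = 179.
P3: D(K, 77) = 116.
P4: D(K, 176) = 219.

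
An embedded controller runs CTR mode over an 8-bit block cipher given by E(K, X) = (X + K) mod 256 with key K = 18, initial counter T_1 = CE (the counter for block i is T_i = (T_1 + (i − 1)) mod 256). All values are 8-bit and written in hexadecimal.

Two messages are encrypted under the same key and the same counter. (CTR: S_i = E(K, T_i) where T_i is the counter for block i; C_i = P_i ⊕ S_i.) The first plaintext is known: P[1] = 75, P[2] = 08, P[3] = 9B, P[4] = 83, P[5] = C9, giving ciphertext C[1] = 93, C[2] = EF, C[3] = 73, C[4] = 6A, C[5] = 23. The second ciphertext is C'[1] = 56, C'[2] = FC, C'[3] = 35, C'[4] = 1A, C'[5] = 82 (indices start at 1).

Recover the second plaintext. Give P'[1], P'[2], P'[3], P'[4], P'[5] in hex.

P'[1] = B0, P'[2] = 1B, P'[3] = DD, P'[4] = F3, P'[5] = 68

In CTR with a reused counter, both messages share the same keystream S_i, so C_i ⊕ C'_i = P_i ⊕ P'_i and thus P'_i = P_i ⊕ C_i ⊕ C'_i.
P'[1]: 75 ⊕ 93 ⊕ 56 = B0.
P'[2]: 08 ⊕ EF ⊕ FC = 1B.
P'[3]: 9B ⊕ 73 ⊕ 35 = DD.
P'[4]: 83 ⊕ 6A ⊕ 1A = F3.
P'[5]: C9 ⊕ 23 ⊕ 82 = 68.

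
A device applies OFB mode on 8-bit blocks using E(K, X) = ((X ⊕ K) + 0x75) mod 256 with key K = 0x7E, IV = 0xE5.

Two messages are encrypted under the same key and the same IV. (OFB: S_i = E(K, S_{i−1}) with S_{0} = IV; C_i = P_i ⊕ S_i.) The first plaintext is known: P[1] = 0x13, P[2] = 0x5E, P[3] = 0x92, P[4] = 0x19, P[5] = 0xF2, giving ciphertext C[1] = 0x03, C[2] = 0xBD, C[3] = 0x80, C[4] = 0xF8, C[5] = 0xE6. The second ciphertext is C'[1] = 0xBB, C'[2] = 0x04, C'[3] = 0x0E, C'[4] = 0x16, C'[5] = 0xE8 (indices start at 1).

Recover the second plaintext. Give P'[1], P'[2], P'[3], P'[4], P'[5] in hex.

In OFB with a reused IV, both messages share the same keystream S_i, so C_i ⊕ C'_i = P_i ⊕ P'_i and thus P'_i = P_i ⊕ C_i ⊕ C'_i.
P'[1]: 0x13 ⊕ 0x03 ⊕ 0xBB = 0xAB.
P'[2]: 0x5E ⊕ 0xBD ⊕ 0x04 = 0xE7.
P'[3]: 0x92 ⊕ 0x80 ⊕ 0x0E = 0x1C.
P'[4]: 0x19 ⊕ 0xF8 ⊕ 0x16 = 0xF7.
P'[5]: 0xF2 ⊕ 0xE6 ⊕ 0xE8 = 0xFC.

P'[1] = 0xAB, P'[2] = 0xE7, P'[3] = 0x1C, P'[4] = 0xF7, P'[5] = 0xFC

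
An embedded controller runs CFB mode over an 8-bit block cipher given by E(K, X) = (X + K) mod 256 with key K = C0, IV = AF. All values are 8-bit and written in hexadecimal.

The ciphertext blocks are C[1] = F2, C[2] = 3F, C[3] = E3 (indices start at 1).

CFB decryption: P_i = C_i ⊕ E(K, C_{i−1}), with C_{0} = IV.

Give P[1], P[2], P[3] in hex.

P[1]: E(K, AF) = 6F; F2 ⊕ 6F = 9D.
P[2]: E(K, F2) = B2; 3F ⊕ B2 = 8D.
P[3]: E(K, 3F) = FF; E3 ⊕ FF = 1C.

P[1] = 9D, P[2] = 8D, P[3] = 1C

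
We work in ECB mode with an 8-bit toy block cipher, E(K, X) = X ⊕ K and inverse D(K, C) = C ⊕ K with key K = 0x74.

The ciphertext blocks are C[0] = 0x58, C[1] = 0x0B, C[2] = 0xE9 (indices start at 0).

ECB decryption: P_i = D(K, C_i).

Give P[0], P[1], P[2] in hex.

P[0] = 0x2C, P[1] = 0x7F, P[2] = 0x9D

P[0]: D(K, 0x58) = 0x2C.
P[1]: D(K, 0x0B) = 0x7F.
P[2]: D(K, 0xE9) = 0x9D.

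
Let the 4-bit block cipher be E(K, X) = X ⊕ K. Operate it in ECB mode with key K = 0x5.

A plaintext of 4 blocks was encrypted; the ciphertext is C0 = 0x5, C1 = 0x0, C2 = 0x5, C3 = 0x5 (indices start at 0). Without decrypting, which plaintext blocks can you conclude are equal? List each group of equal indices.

P0 = P2 = P3

ECB encrypts each block independently with the same key, so equal ciphertext blocks imply equal plaintext blocks.
C0 = C2 = C3 = 0x5, so P0 = P2 = P3.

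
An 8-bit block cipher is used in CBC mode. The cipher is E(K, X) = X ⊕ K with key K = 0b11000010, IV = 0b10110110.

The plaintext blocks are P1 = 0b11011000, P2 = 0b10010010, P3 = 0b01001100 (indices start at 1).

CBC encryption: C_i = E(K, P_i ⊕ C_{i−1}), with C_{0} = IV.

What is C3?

C3 = 0b01110010

C1: P1 ⊕ 0b10110110 = 0b01101110; E(K, 0b01101110) = 0b10101100.
C2: P2 ⊕ 0b10101100 = 0b00111110; E(K, 0b00111110) = 0b11111100.
C3: P3 ⊕ 0b11111100 = 0b10110000; E(K, 0b10110000) = 0b01110010.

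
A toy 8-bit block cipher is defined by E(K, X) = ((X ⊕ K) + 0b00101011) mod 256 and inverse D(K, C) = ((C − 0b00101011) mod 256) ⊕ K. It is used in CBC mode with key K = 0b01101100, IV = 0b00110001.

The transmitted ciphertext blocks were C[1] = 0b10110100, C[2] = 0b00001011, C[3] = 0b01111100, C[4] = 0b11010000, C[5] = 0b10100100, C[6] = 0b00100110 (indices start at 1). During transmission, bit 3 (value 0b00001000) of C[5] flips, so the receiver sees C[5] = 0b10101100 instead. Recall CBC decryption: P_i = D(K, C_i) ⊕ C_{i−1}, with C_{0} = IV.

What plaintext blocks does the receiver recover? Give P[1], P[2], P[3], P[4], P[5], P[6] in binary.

P[1] = 0b11010100, P[2] = 0b00111000, P[3] = 0b00110110, P[4] = 0b10110101, P[5] = 0b00111101, P[6] = 0b00111011

Only C[5] changed, to 0b10101100. In CBC, a change in C_i garbles P_i and flips the same bit in P_{i+1}. Decrypting the received ciphertext:
P[1]: D(K, 0b10110100) = 0b11100101; 0b11100101 ⊕ 0b00110001 = 0b11010100.
P[2]: D(K, 0b00001011) = 0b10001100; 0b10001100 ⊕ 0b10110100 = 0b00111000.
P[3]: D(K, 0b01111100) = 0b00111101; 0b00111101 ⊕ 0b00001011 = 0b00110110.
P[4]: D(K, 0b11010000) = 0b11001001; 0b11001001 ⊕ 0b01111100 = 0b10110101.
P[5]: D(K, 0b10101100) = 0b11101101; 0b11101101 ⊕ 0b11010000 = 0b00111101.
P[6]: D(K, 0b00100110) = 0b10010111; 0b10010111 ⊕ 0b10101100 = 0b00111011.
Blocks that differ from the original plaintext: P[5], P[6].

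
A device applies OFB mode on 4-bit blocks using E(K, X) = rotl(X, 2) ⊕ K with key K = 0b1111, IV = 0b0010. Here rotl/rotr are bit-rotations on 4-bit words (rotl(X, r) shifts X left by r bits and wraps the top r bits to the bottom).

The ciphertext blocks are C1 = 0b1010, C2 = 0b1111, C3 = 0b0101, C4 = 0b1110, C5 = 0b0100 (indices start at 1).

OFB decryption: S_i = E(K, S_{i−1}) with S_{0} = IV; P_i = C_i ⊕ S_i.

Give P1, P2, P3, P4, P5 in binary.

P1: S = E(K, 0b0010) = 0b0111; 0b1010 ⊕ 0b0111 = 0b1101.
P2: S = E(K, 0b0111) = 0b0010; 0b1111 ⊕ 0b0010 = 0b1101.
P3: S = E(K, 0b0010) = 0b0111; 0b0101 ⊕ 0b0111 = 0b0010.
P4: S = E(K, 0b0111) = 0b0010; 0b1110 ⊕ 0b0010 = 0b1100.
P5: S = E(K, 0b0010) = 0b0111; 0b0100 ⊕ 0b0111 = 0b0011.

P1 = 0b1101, P2 = 0b1101, P3 = 0b0010, P4 = 0b1100, P5 = 0b0011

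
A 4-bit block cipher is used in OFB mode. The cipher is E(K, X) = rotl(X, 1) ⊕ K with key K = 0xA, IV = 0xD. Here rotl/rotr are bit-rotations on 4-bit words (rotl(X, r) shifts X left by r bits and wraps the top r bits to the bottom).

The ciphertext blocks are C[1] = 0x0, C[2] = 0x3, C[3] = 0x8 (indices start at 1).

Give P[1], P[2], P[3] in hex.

P[1] = 0x1, P[2] = 0xB, P[3] = 0x3

OFB decryption: S_i = E(K, S_{i−1}) with S_{0} = IV; P_i = C_i ⊕ S_i.
P[1]: S = E(K, 0xD) = 0x1; 0x0 ⊕ 0x1 = 0x1.
P[2]: S = E(K, 0x1) = 0x8; 0x3 ⊕ 0x8 = 0xB.
P[3]: S = E(K, 0x8) = 0xB; 0x8 ⊕ 0xB = 0x3.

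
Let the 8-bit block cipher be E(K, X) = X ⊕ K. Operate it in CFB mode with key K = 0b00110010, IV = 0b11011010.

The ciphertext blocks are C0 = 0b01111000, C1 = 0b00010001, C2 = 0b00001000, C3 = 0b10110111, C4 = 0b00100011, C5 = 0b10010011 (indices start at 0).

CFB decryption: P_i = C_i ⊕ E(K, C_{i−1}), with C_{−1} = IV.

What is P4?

P4 = 0b10100110

P4: E(K, 0b10110111) = 0b10000101; 0b00100011 ⊕ 0b10000101 = 0b10100110.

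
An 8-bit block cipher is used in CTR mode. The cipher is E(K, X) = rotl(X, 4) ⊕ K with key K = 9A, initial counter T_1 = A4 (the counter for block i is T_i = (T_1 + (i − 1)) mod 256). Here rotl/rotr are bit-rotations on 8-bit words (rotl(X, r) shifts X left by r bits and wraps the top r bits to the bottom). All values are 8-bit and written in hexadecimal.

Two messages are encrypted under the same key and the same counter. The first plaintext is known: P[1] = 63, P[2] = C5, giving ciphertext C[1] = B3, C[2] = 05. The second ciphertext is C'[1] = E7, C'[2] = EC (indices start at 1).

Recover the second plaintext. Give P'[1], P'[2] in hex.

P'[1] = 37, P'[2] = 2C

In CTR with a reused counter, both messages share the same keystream S_i, so C_i ⊕ C'_i = P_i ⊕ P'_i and thus P'_i = P_i ⊕ C_i ⊕ C'_i.
P'[1]: 63 ⊕ B3 ⊕ E7 = 37.
P'[2]: C5 ⊕ 05 ⊕ EC = 2C.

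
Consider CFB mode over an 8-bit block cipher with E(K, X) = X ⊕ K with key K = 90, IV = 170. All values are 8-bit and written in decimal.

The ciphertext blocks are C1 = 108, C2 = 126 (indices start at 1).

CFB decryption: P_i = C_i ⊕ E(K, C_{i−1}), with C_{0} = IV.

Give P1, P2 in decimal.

P1 = 156, P2 = 72

P1: E(K, 170) = 240; 108 ⊕ 240 = 156.
P2: E(K, 108) = 54; 126 ⊕ 54 = 72.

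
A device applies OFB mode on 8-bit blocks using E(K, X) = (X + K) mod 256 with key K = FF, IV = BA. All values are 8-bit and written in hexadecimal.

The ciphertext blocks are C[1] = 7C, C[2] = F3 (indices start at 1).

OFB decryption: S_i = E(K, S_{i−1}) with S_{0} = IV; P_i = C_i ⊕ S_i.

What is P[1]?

P[1] = C5

P[1]: S = E(K, BA) = B9; 7C ⊕ B9 = C5.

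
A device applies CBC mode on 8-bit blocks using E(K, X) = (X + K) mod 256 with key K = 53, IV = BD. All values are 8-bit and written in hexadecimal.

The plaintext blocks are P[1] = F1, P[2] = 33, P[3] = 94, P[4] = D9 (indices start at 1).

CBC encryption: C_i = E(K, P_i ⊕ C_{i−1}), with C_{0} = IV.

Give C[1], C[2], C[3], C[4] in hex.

C[1] = 9F, C[2] = FF, C[3] = BE, C[4] = BA

C[1]: P[1] ⊕ BD = 4C; E(K, 4C) = 9F.
C[2]: P[2] ⊕ 9F = AC; E(K, AC) = FF.
C[3]: P[3] ⊕ FF = 6B; E(K, 6B) = BE.
C[4]: P[4] ⊕ BE = 67; E(K, 67) = BA.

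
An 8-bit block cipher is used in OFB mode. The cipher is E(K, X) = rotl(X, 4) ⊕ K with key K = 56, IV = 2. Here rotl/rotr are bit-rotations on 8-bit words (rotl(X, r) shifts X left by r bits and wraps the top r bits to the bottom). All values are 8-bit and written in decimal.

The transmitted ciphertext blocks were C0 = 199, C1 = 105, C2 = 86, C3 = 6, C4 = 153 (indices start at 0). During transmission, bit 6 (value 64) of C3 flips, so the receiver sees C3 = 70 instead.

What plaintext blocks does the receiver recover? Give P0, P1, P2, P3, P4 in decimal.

P0 = 223, P1 = 208, P2 = 245, P3 = 68, P4 = 129

OFB decryption: S_i = E(K, S_{i−1}) with S_{−1} = IV; P_i = C_i ⊕ S_i.
Only C3 changed, to 70. In OFB, a change in C_i flips the same bit in P_i only; the keystream is unaffected. Decrypting the received ciphertext:
P0: S = E(K, 2) = 24; 199 ⊕ 24 = 223.
P1: S = E(K, 24) = 185; 105 ⊕ 185 = 208.
P2: S = E(K, 185) = 163; 86 ⊕ 163 = 245.
P3: S = E(K, 163) = 2; 70 ⊕ 2 = 68.
P4: S = E(K, 2) = 24; 153 ⊕ 24 = 129.
Blocks that differ from the original plaintext: P3.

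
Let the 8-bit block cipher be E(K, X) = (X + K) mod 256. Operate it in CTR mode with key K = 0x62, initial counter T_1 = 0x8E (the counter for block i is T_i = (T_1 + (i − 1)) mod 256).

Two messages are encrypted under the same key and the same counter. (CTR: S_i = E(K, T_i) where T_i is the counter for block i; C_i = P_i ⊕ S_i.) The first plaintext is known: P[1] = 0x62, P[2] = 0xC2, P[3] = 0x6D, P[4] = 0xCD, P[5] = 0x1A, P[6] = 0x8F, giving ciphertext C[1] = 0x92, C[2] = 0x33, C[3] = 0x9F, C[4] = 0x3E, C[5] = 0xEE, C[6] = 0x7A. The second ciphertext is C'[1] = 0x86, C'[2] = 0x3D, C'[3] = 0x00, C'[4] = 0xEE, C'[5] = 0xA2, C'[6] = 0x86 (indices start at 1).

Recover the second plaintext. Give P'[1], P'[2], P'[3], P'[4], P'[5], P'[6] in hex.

P'[1] = 0x76, P'[2] = 0xCC, P'[3] = 0xF2, P'[4] = 0x1D, P'[5] = 0x56, P'[6] = 0x73

In CTR with a reused counter, both messages share the same keystream S_i, so C_i ⊕ C'_i = P_i ⊕ P'_i and thus P'_i = P_i ⊕ C_i ⊕ C'_i.
P'[1]: 0x62 ⊕ 0x92 ⊕ 0x86 = 0x76.
P'[2]: 0xC2 ⊕ 0x33 ⊕ 0x3D = 0xCC.
P'[3]: 0x6D ⊕ 0x9F ⊕ 0x00 = 0xF2.
P'[4]: 0xCD ⊕ 0x3E ⊕ 0xEE = 0x1D.
P'[5]: 0x1A ⊕ 0xEE ⊕ 0xA2 = 0x56.
P'[6]: 0x8F ⊕ 0x7A ⊕ 0x86 = 0x73.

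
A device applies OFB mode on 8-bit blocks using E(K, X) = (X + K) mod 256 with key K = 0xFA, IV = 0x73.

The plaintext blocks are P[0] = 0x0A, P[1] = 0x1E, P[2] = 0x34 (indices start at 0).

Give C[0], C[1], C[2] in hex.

OFB encryption: S_i = E(K, S_{i−1}) with S_{−1} = IV; C_i = P_i ⊕ S_i.
C[0]: S = E(K, 0x73) = 0x6D; 0x0A ⊕ 0x6D = 0x67.
C[1]: S = E(K, 0x6D) = 0x67; 0x1E ⊕ 0x67 = 0x79.
C[2]: S = E(K, 0x67) = 0x61; 0x34 ⊕ 0x61 = 0x55.

C[0] = 0x67, C[1] = 0x79, C[2] = 0x55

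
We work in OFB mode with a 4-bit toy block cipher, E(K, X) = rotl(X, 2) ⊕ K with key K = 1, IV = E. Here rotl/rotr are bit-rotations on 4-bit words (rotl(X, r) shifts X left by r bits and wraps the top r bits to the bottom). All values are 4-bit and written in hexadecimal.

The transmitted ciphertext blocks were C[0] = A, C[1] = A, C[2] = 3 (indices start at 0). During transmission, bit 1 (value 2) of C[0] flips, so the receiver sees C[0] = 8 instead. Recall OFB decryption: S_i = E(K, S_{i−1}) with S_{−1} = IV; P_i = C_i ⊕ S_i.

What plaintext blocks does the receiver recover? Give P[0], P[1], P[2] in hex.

P[0] = 2, P[1] = 1, P[2] = C

Only C[0] changed, to 8. In OFB, a change in C_i flips the same bit in P_i only; the keystream is unaffected. Decrypting the received ciphertext:
P[0]: S = E(K, E) = A; 8 ⊕ A = 2.
P[1]: S = E(K, A) = B; A ⊕ B = 1.
P[2]: S = E(K, B) = F; 3 ⊕ F = C.
Blocks that differ from the original plaintext: P[0].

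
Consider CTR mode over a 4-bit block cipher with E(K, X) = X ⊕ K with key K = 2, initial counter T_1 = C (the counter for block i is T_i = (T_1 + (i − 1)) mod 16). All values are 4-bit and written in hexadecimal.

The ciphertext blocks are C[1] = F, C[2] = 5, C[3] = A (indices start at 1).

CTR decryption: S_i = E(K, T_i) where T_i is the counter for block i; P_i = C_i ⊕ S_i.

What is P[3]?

P[3]: T = E, S = E(K, T) = C; A ⊕ C = 6.

P[3] = 6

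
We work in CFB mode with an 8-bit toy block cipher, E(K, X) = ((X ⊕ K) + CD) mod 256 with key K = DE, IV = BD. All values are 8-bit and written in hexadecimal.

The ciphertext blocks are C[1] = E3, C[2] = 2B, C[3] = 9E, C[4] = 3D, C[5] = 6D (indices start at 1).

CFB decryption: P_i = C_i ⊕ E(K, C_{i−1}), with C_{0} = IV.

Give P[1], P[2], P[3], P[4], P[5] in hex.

P[1] = D3, P[2] = 21, P[3] = 5C, P[4] = 30, P[5] = DD

P[1]: E(K, BD) = 30; E3 ⊕ 30 = D3.
P[2]: E(K, E3) = 0A; 2B ⊕ 0A = 21.
P[3]: E(K, 2B) = C2; 9E ⊕ C2 = 5C.
P[4]: E(K, 9E) = 0D; 3D ⊕ 0D = 30.
P[5]: E(K, 3D) = B0; 6D ⊕ B0 = DD.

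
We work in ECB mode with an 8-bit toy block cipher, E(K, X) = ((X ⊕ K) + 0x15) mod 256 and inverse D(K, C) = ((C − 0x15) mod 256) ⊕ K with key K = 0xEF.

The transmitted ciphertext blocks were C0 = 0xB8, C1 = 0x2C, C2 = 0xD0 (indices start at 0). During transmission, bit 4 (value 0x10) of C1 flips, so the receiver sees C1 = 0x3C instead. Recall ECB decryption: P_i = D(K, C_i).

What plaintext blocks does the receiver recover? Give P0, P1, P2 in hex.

P0 = 0x4C, P1 = 0xC8, P2 = 0x54

Only C1 changed, to 0x3C. In ECB, a change in C_i affects only P_i. Decrypting the received ciphertext:
P0: D(K, 0xB8) = 0x4C.
P1: D(K, 0x3C) = 0xC8.
P2: D(K, 0xD0) = 0x54.
Blocks that differ from the original plaintext: P1.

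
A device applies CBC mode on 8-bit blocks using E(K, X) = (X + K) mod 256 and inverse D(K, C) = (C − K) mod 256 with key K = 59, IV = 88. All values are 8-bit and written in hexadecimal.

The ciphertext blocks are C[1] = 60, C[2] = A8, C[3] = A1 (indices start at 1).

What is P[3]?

CBC decryption: P_i = D(K, C_i) ⊕ C_{i−1}, with C_{0} = IV.
P[3]: D(K, A1) = 48; 48 ⊕ A8 = E0.

P[3] = E0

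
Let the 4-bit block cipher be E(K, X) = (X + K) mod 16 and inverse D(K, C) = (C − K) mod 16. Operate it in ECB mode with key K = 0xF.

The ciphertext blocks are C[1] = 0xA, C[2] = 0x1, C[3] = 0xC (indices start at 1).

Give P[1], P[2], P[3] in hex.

P[1] = 0xB, P[2] = 0x2, P[3] = 0xD

ECB decryption: P_i = D(K, C_i).
P[1]: D(K, 0xA) = 0xB.
P[2]: D(K, 0x1) = 0x2.
P[3]: D(K, 0xC) = 0xD.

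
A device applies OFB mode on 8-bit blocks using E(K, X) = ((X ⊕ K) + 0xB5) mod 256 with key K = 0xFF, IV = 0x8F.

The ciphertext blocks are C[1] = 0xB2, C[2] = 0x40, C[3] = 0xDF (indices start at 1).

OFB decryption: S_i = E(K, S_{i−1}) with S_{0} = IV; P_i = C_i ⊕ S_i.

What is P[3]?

P[3] = 0xFA

P[1]: S = E(K, 0x8F) = 0x25; 0xB2 ⊕ 0x25 = 0x97.
P[2]: S = E(K, 0x25) = 0x8F; 0x40 ⊕ 0x8F = 0xCF.
P[3]: S = E(K, 0x8F) = 0x25; 0xDF ⊕ 0x25 = 0xFA.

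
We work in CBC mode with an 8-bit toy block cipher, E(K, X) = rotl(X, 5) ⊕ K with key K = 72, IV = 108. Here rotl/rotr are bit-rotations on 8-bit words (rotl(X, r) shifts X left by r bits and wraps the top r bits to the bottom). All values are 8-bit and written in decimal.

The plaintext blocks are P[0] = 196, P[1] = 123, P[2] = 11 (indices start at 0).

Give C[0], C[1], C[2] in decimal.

C[0] = 93, C[1] = 140, C[2] = 184

CBC encryption: C_i = E(K, P_i ⊕ C_{i−1}), with C_{−1} = IV.
C[0]: P[0] ⊕ 108 = 168; E(K, 168) = 93.
C[1]: P[1] ⊕ 93 = 38; E(K, 38) = 140.
C[2]: P[2] ⊕ 140 = 135; E(K, 135) = 184.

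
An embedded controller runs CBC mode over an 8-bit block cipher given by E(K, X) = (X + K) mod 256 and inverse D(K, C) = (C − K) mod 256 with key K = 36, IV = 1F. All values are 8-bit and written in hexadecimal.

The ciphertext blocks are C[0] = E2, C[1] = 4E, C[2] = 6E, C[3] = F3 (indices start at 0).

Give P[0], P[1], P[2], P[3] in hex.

CBC decryption: P_i = D(K, C_i) ⊕ C_{i−1}, with C_{−1} = IV.
P[0]: D(K, E2) = AC; AC ⊕ 1F = B3.
P[1]: D(K, 4E) = 18; 18 ⊕ E2 = FA.
P[2]: D(K, 6E) = 38; 38 ⊕ 4E = 76.
P[3]: D(K, F3) = BD; BD ⊕ 6E = D3.

P[0] = B3, P[1] = FA, P[2] = 76, P[3] = D3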